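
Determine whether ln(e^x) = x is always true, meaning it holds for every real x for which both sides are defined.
Yes, this is an identity.

Claim: ln(e^x) = x.
Reasoning: ln is the inverse of the exponential: ln(e^x) asks for the exponent p with e^p = e^x, and since e^p is one-to-one that exponent is p = x.
So the two sides agree for every real x for which both sides are defined.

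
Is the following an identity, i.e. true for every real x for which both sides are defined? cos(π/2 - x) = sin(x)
Claim: cos(π/2 - x) = sin(x).
Reasoning: Use cos(u - v) = cos(u)cos(v) + sin(u)sin(v) with u = π/2, v = x: cos(π/2)cos(x) + sin(π/2)sin(x) = 0·cos(x) + 1·sin(x) = sin(x).
So the two sides agree for every real x for which both sides are defined.

Conclusion: Yes, this is an identity.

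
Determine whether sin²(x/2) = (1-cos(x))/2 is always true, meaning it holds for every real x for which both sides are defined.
Yes, this is an identity.

Claim: sin²(x/2) = (1-cos(x))/2.
Reasoning: Use cos(2θ) = 1 - 2sin²θ with θ = x/2: cos(x) = 1 - 2sin²(x/2). Solving for sin²(x/2) gives (1 - cos(x))/2.
So the two sides agree for every real x for which both sides are defined.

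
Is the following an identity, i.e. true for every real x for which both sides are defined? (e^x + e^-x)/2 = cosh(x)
Yes, this is an identity.

Claim: (e^x + e^-x)/2 = cosh(x).
Reasoning: This is exactly the definition of the hyperbolic cosine: cosh(x) := (e^x + e^-x)/2.
So the two sides agree for every real x for which both sides are defined.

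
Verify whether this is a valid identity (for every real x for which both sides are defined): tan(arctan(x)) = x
Yes, this is an identity.

Claim: tan(arctan(x)) = x.
Reasoning: For every real x, arctan(x) is by definition the angle in (-π/2, π/2) whose tangent equals x. Taking the tangent of that angle returns x.
So the two sides agree for every real x for which both sides are defined.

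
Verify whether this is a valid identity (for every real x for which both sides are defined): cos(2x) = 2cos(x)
No, this is NOT an identity.

Claim: cos(2x) = 2cos(x).
Test a specific point where both sides are defined: x = 2π/3.
LHS = cos(2x) ≈ -0.5000
RHS = 2cos(x) ≈ -1.0000
Since -0.5000 ≠ -1.0000, the equation fails at this point, so it cannot hold for every real x for which both sides are defined.
The correct double-angle formula is cos(2x) = cos²x - sin²x.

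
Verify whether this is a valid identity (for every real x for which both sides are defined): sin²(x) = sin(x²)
No, this is NOT an identity.

Claim: sin²(x) = sin(x²).
Test a specific point where both sides are defined: x = 3π/4.
LHS = sin²(x) ≈ 0.5000
RHS = sin(x²) ≈ -0.6680
Since 0.5000 ≠ -0.6680, the equation fails at this point, so it cannot hold for every real x for which both sides are defined.
sin²(x) means (sin x)², squaring the output; sin(x²) squares the input. These are different functions.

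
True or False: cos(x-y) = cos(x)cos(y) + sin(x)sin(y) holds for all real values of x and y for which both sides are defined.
Claim: cos(x-y) = cos(x)cos(y) + sin(x)sin(y).
Reasoning: Replace y by -y in cos(x+y) = cos(x)cos(y) - sin(x)sin(y) and use cos(-y) = cos(y), sin(-y) = -sin(y): cos(x-y) = cos(x)cos(y) + sin(x)sin(y).
So the two sides agree for all real values of x and y for which both sides are defined.

Conclusion: True.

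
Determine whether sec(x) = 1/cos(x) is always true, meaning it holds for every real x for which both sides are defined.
Yes, this is an identity.

Claim: sec(x) = 1/cos(x).
Reasoning: sec(x) is by definition the reciprocal of cos(x), wherever cos(x) ≠ 0.
So the two sides agree for every real x for which both sides are defined.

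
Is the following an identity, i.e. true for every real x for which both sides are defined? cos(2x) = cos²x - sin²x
Yes, this is an identity.

Claim: cos(2x) = cos²x - sin²x.
Reasoning: Put y = x in the addition formula cos(x+y) = cos(x)cos(y) - sin(x)sin(y): cos(2x) = cos²x - sin²x.
So the two sides agree for every real x for which both sides are defined.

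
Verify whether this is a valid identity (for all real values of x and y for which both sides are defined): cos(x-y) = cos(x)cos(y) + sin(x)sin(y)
Claim: cos(x-y) = cos(x)cos(y) + sin(x)sin(y).
Reasoning: Replace y by -y in cos(x+y) = cos(x)cos(y) - sin(x)sin(y) and use cos(-y) = cos(y), sin(-y) = -sin(y): cos(x-y) = cos(x)cos(y) + sin(x)sin(y).
So the two sides agree for all real values of x and y for which both sides are defined.

Conclusion: Yes, this is an identity.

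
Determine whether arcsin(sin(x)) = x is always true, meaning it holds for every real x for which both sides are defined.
Claim: arcsin(sin(x)) = x.
Test a specific point where both sides are defined: x = 3π/4.
LHS = arcsin(sin(x)) ≈ 0.7854
RHS = x ≈ 2.3562
Since 0.7854 ≠ 2.3562, the equation fails at this point, so it cannot hold for every real x for which both sides are defined.
arcsin only returns values in [-π/2, π/2], so arcsin(sin(x)) = x holds only for x in that interval, not for all real x.

Conclusion: No, this is NOT an identity.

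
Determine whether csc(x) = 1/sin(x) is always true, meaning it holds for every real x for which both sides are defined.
Claim: csc(x) = 1/sin(x).
Reasoning: csc(x) is by definition the reciprocal of sin(x), wherever sin(x) ≠ 0.
So the two sides agree for every real x for which both sides are defined.

Conclusion: Yes, this is an identity.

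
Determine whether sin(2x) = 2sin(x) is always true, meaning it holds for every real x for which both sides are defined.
No, this is NOT an identity.

Claim: sin(2x) = 2sin(x).
Test a specific point where both sides are defined: x = -π/2.
LHS = sin(2x) ≈ 0.0000
RHS = 2sin(x) ≈ -2.0000
Since 0.0000 ≠ -2.0000, the equation fails at this point, so it cannot hold for every real x for which both sides are defined.
The correct double-angle formula is sin(2x) = 2sin(x)cos(x).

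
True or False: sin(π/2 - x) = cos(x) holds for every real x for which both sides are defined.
Claim: sin(π/2 - x) = cos(x).
Reasoning: Use sin(u - v) = sin(u)cos(v) - cos(u)sin(v) with u = π/2, v = x: sin(π/2)cos(x) - cos(π/2)sin(x) = 1·cos(x) - 0·sin(x) = cos(x).
So the two sides agree for every real x for which both sides are defined.

Conclusion: True.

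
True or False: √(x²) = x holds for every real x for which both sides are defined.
False.

Claim: √(x²) = x.
Test a specific point where both sides are defined: x = -2.
LHS = √(x²) ≈ 2.0000
RHS = x ≈ -2.0000
Since 2.0000 ≠ -2.0000, the equation fails at this point, so it cannot hold for every real x for which both sides are defined.
√(x²) = |x|, which differs from x whenever x < 0 (both sides are defined for every real x).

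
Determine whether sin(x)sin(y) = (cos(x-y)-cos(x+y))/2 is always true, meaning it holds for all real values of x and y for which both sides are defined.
Claim: sin(x)sin(y) = (cos(x-y)-cos(x+y))/2.
Reasoning: cos(x-y) = cos(x)cos(y) + sin(x)sin(y) and cos(x+y) = cos(x)cos(y) - sin(x)sin(y). Subtracting, cos(x-y) - cos(x+y) = 2sin(x)sin(y); divide by 2.
So the two sides agree for all real values of x and y for which both sides are defined.

Conclusion: Yes, this is an identity.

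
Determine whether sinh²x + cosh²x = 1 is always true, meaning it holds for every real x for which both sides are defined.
No, this is NOT an identity.

Claim: sinh²x + cosh²x = 1.
Test a specific point where both sides are defined: x = 3.
LHS = sinh²x + cosh²x ≈ 201.7156
RHS = 1 ≈ 1.0000
Since 201.7156 ≠ 1.0000, the equation fails at this point, so it cannot hold for every real x for which both sides are defined.
The correct hyperbolic identity is cosh²x - sinh²x = 1 (a difference); the sum sinh²x + cosh²x equals cosh(2x).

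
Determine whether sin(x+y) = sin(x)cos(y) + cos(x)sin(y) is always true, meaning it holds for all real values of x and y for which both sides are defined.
Yes, this is an identity.

Claim: sin(x+y) = sin(x)cos(y) + cos(x)sin(y).
Reasoning: By Euler's formula e^(i(x+y)) = e^(ix)·e^(iy) = (cos x + i·sin x)(cos y + i·sin y). The imaginary part of the left side is sin(x+y); the imaginary part of the product is sin(x)cos(y) + cos(x)sin(y).
So the two sides agree for all real values of x and y for which both sides are defined.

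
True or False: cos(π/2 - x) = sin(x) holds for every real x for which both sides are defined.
Claim: cos(π/2 - x) = sin(x).
Reasoning: Use cos(u - v) = cos(u)cos(v) + sin(u)sin(v) with u = π/2, v = x: cos(π/2)cos(x) + sin(π/2)sin(x) = 0·cos(x) + 1·sin(x) = sin(x).
So the two sides agree for every real x for which both sides are defined.

Conclusion: True.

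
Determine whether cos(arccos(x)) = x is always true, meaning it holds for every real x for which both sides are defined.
Claim: cos(arccos(x)) = x.
Reasoning: For -1 ≤ x ≤ 1 (where arccos is defined), arccos(x) is by definition an angle whose cosine equals x. Taking the cosine of that angle returns x. (Note the other order, arccos(cos x) = x, is NOT an identity.)
So the two sides agree for every real x for which both sides are defined.

Conclusion: Yes, this is an identity.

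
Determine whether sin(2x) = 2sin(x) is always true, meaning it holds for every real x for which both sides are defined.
Claim: sin(2x) = 2sin(x).
Test a specific point where both sides are defined: x = π/2.
LHS = sin(2x) ≈ 0.0000
RHS = 2sin(x) ≈ 2.0000
Since 0.0000 ≠ 2.0000, the equation fails at this point, so it cannot hold for every real x for which both sides are defined.
The correct double-angle formula is sin(2x) = 2sin(x)cos(x).

Conclusion: No, this is NOT an identity.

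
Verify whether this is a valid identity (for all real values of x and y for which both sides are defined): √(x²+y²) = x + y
No, this is NOT an identity.

Claim: √(x²+y²) = x + y.
Test a specific point where both sides are defined: x = 1/2, y = 2.
LHS = √(x²+y²) ≈ 2.0616
RHS = x + y ≈ 2.5000
Since 2.0616 ≠ 2.5000, the equation fails at this point, so it cannot hold for all real values of x and y for which both sides are defined.
(x+y)² = x² + 2xy + y², not x² + y², so the square root does not split this way.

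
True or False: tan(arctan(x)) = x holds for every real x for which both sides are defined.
Claim: tan(arctan(x)) = x.
Reasoning: For every real x, arctan(x) is by definition the angle in (-π/2, π/2) whose tangent equals x. Taking the tangent of that angle returns x.
So the two sides agree for every real x for which both sides are defined.

Conclusion: True.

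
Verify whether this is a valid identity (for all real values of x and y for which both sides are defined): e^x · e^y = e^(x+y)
Claim: e^x · e^y = e^(x+y).
Reasoning: This is the law of exponents for a common base: multiplying powers adds exponents. E.g. from the series, (Σ x^j/j!)(Σ y^k/k!) = Σ_m (Σ_{j+k=m} x^j y^k/(j!k!)) = Σ_m (x+y)^m/m! by the binomial theorem.
So the two sides agree for all real values of x and y for which both sides are defined.

Conclusion: Yes, this is an identity.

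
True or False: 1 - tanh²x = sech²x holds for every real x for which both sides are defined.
Claim: 1 - tanh²x = sech²x.
Reasoning: Divide cosh²x - sinh²x = 1 through by cosh²x (never zero): 1 - tanh²x = 1/cosh²x = sech²x.
So the two sides agree for every real x for which both sides are defined.

Conclusion: True.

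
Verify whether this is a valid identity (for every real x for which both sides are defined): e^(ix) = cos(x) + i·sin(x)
Claim: e^(ix) = cos(x) + i·sin(x).
Reasoning: Euler's formula. Expand e^(ix) = Σ (ix)^k / k!. Since i² = -1, the even-k terms are Σ (-1)^m x^(2m)/(2m)! = cos(x) and the odd-k terms are i · Σ (-1)^m x^(2m+1)/(2m+1)! = i·sin(x).
So the two sides agree for every real x for which both sides are defined.

Conclusion: Yes, this is an identity.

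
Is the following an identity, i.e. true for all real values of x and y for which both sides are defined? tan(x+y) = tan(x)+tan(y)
No, this is NOT an identity.

Claim: tan(x+y) = tan(x)+tan(y).
Test a specific point where both sides are defined: x = -π/4, y = π/6.
LHS = tan(x+y) ≈ -0.2679
RHS = tan(x)+tan(y) ≈ -0.4226
Since -0.2679 ≠ -0.4226, the equation fails at this point, so it cannot hold for all real values of x and y for which both sides are defined.
The correct formula is tan(x+y) = (tan(x) + tan(y))/(1 - tan(x)tan(y)).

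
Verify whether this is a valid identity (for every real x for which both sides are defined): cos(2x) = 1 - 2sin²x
Claim: cos(2x) = 1 - 2sin²x.
Reasoning: cos(2x) = cos²x - sin²x. Replace cos²x by 1 - sin²x: (1 - sin²x) - sin²x = 1 - 2sin²x.
So the two sides agree for every real x for which both sides are defined.

Conclusion: Yes, this is an identity.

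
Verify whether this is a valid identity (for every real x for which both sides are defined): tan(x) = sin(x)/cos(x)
Claim: tan(x) = sin(x)/cos(x).
Reasoning: For an angle x whose terminal point on the unit circle is (cos x, sin x), tan(x) is defined as the ratio (second coordinate)/(first coordinate) = sin(x)/cos(x), wherever cos(x) ≠ 0.
So the two sides agree for every real x for which both sides are defined.

Conclusion: Yes, this is an identity.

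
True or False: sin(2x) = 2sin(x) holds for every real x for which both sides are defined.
Claim: sin(2x) = 2sin(x).
Test a specific point where both sides are defined: x = π/6.
LHS = sin(2x) ≈ 0.8660
RHS = 2sin(x) ≈ 1.0000
Since 0.8660 ≠ 1.0000, the equation fails at this point, so it cannot hold for every real x for which both sides are defined.
The correct double-angle formula is sin(2x) = 2sin(x)cos(x).

Conclusion: False.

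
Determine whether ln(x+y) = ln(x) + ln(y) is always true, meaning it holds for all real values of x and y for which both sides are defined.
Claim: ln(x+y) = ln(x) + ln(y).
Test a specific point where both sides are defined: x = 1, y = 1.
LHS = ln(x+y) ≈ 0.6931
RHS = ln(x) + ln(y) ≈ 0.0000
Since 0.6931 ≠ 0.0000, the equation fails at this point, so it cannot hold for all real values of x and y for which both sides are defined.
ln(x) + ln(y) = ln(xy), not ln(x+y).

Conclusion: No, this is NOT an identity.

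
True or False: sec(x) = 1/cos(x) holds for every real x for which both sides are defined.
Claim: sec(x) = 1/cos(x).
Reasoning: sec(x) is by definition the reciprocal of cos(x), wherever cos(x) ≠ 0.
So the two sides agree for every real x for which both sides are defined.

Conclusion: True.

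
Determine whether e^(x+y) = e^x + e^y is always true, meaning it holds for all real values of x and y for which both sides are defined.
Claim: e^(x+y) = e^x + e^y.
Test a specific point where both sides are defined: x = 5, y = 1.
LHS = e^(x+y) ≈ 403.4288
RHS = e^x + e^y ≈ 151.1314
Since 403.4288 ≠ 151.1314, the equation fails at this point, so it cannot hold for all real values of x and y for which both sides are defined.
The correct rule is e^(x+y) = e^x · e^y (a product, not a sum).

Conclusion: No, this is NOT an identity.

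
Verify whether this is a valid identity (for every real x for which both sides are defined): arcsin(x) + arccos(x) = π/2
Claim: arcsin(x) + arccos(x) = π/2.
Reasoning: Both sides are defined for -1 ≤ x ≤ 1. Let θ = arcsin(x), so sin θ = x and θ ∈ [-π/2, π/2]. Then cos(π/2 - θ) = sin θ = x and π/2 - θ ∈ [0, π], which is exactly the range of arccos, so arccos(x) = π/2 - θ. Adding: arcsin(x) + arccos(x) = θ + (π/2 - θ) = π/2.
So the two sides agree for every real x for which both sides are defined.

Conclusion: Yes, this is an identity.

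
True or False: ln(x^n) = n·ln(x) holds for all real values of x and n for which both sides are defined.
True.

Claim: ln(x^n) = n·ln(x).
Reasoning: The right side requires x > 0. For x > 0, x^n = (e^(ln x))^n = e^(n·ln x), so taking ln of both sides gives ln(x^n) = n·ln(x).
So the two sides agree for all real values of x and n for which both sides are defined.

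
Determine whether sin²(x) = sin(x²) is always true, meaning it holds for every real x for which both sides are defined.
Claim: sin²(x) = sin(x²).
Test a specific point where both sides are defined: x = -π/3.
LHS = sin²(x) ≈ 0.7500
RHS = sin(x²) ≈ 0.8897
Since 0.7500 ≠ 0.8897, the equation fails at this point, so it cannot hold for every real x for which both sides are defined.
sin²(x) means (sin x)², squaring the output; sin(x²) squares the input. These are different functions.

Conclusion: No, this is NOT an identity.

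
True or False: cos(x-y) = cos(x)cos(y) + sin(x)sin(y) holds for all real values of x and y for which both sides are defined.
Claim: cos(x-y) = cos(x)cos(y) + sin(x)sin(y).
Reasoning: Replace y by -y in cos(x+y) = cos(x)cos(y) - sin(x)sin(y) and use cos(-y) = cos(y), sin(-y) = -sin(y): cos(x-y) = cos(x)cos(y) + sin(x)sin(y).
So the two sides agree for all real values of x and y for which both sides are defined.

Conclusion: True.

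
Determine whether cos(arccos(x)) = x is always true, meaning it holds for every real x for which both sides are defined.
Claim: cos(arccos(x)) = x.
Reasoning: For -1 ≤ x ≤ 1 (where arccos is defined), arccos(x) is by definition an angle whose cosine equals x. Taking the cosine of that angle returns x. (Note the other order, arccos(cos x) = x, is NOT an identity.)
So the two sides agree for every real x for which both sides are defined.

Conclusion: Yes, this is an identity.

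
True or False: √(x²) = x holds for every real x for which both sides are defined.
Claim: √(x²) = x.
Test a specific point where both sides are defined: x = -1.
LHS = √(x²) ≈ 1.0000
RHS = x ≈ -1.0000
Since 1.0000 ≠ -1.0000, the equation fails at this point, so it cannot hold for every real x for which both sides are defined.
√(x²) = |x|, which differs from x whenever x < 0 (both sides are defined for every real x).

Conclusion: False.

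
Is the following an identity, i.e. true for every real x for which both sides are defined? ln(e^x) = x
Yes, this is an identity.

Claim: ln(e^x) = x.
Reasoning: ln is the inverse of the exponential: ln(e^x) asks for the exponent p with e^p = e^x, and since e^p is one-to-one that exponent is p = x.
So the two sides agree for every real x for which both sides are defined.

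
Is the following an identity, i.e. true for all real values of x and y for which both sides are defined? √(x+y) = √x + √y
Claim: √(x+y) = √x + √y.
Test a specific point where both sides are defined: x = 2, y = 3/2.
LHS = √(x+y) ≈ 1.8708
RHS = √x + √y ≈ 2.6390
Since 1.8708 ≠ 2.6390, the equation fails at this point, so it cannot hold for all real values of x and y for which both sides are defined.
Squaring the right side gives x + 2√(xy) + y, not x + y.

Conclusion: No, this is NOT an identity.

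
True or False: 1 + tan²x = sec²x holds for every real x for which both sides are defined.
Claim: 1 + tan²x = sec²x.
Reasoning: Start from sin²x + cos²x = 1 and divide every term by cos²x (allowed wherever tan x and sec x are defined): tan²x + 1 = 1/cos²x = sec²x.
So the two sides agree for every real x for which both sides are defined.

Conclusion: True.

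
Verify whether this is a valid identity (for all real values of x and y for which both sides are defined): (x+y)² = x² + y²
Claim: (x+y)² = x² + y².
Test a specific point where both sides are defined: x = 1/2, y = -1.
LHS = (x+y)² ≈ 0.2500
RHS = x² + y² ≈ 1.2500
Since 0.2500 ≠ 1.2500, the equation fails at this point, so it cannot hold for all real values of x and y for which both sides are defined.
The correct expansion is (x+y)² = x² + 2xy + y²; the cross term 2xy is missing.

Conclusion: No, this is NOT an identity.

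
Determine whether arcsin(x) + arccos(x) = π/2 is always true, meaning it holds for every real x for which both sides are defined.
Claim: arcsin(x) + arccos(x) = π/2.
Reasoning: Both sides are defined for -1 ≤ x ≤ 1. Let θ = arcsin(x), so sin θ = x and θ ∈ [-π/2, π/2]. Then cos(π/2 - θ) = sin θ = x and π/2 - θ ∈ [0, π], which is exactly the range of arccos, so arccos(x) = π/2 - θ. Adding: arcsin(x) + arccos(x) = θ + (π/2 - θ) = π/2.
So the two sides agree for every real x for which both sides are defined.

Conclusion: Yes, this is an identity.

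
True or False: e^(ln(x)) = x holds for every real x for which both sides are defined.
Claim: e^(ln(x)) = x.
Reasoning: For x > 0, ln(x) is by definition the exponent p such that e^p = x. Raising e to that exponent therefore returns x: e^(ln x) = x.
So the two sides agree for every real x for which both sides are defined.

Conclusion: True.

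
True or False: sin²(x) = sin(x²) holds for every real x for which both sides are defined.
False.

Claim: sin²(x) = sin(x²).
Test a specific point where both sides are defined: x = -π/4.
LHS = sin²(x) ≈ 0.5000
RHS = sin(x²) ≈ 0.5785
Since 0.5000 ≠ 0.5785, the equation fails at this point, so it cannot hold for every real x for which both sides are defined.
sin²(x) means (sin x)², squaring the output; sin(x²) squares the input. These are different functions.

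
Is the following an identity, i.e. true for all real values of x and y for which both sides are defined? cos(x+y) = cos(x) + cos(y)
Claim: cos(x+y) = cos(x) + cos(y).
Test a specific point where both sides are defined: x = 3π/4, y = -π/3.
LHS = cos(x+y) ≈ 0.2588
RHS = cos(x) + cos(y) ≈ -0.2071
Since 0.2588 ≠ -0.2071, the equation fails at this point, so it cannot hold for all real values of x and y for which both sides are defined.
The correct expansion is cos(x+y) = cos(x)cos(y) - sin(x)sin(y); cosine is not additive.

Conclusion: No, this is NOT an identity.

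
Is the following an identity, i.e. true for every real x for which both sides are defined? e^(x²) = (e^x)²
No, this is NOT an identity.

Claim: e^(x²) = (e^x)².
Test a specific point where both sides are defined: x = -2.
LHS = e^(x²) ≈ 54.5982
RHS = (e^x)² ≈ 0.0183
Since 54.5982 ≠ 0.0183, the equation fails at this point, so it cannot hold for every real x for which both sides are defined.
(e^x)² = e^(2x), and 2x ≠ x² in general.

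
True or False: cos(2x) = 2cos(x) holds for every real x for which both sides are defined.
False.

Claim: cos(2x) = 2cos(x).
Test a specific point where both sides are defined: x = π/6.
LHS = cos(2x) ≈ 0.5000
RHS = 2cos(x) ≈ 1.7321
Since 0.5000 ≠ 1.7321, the equation fails at this point, so it cannot hold for every real x for which both sides are defined.
The correct double-angle formula is cos(2x) = cos²x - sin²x.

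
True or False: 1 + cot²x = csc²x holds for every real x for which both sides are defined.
Claim: 1 + cot²x = csc²x.
Reasoning: Start from sin²x + cos²x = 1 and divide every term by sin²x (allowed wherever cot x and csc x are defined): 1 + cot²x = 1/sin²x = csc²x.
So the two sides agree for every real x for which both sides are defined.

Conclusion: True.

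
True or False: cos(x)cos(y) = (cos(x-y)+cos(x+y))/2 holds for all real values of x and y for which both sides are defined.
Claim: cos(x)cos(y) = (cos(x-y)+cos(x+y))/2.
Reasoning: cos(x-y) = cos(x)cos(y) + sin(x)sin(y) and cos(x+y) = cos(x)cos(y) - sin(x)sin(y). Adding, cos(x-y) + cos(x+y) = 2cos(x)cos(y); divide by 2.
So the two sides agree for all real values of x and y for which both sides are defined.

Conclusion: True.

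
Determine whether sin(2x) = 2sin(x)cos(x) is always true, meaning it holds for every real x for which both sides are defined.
Yes, this is an identity.

Claim: sin(2x) = 2sin(x)cos(x).
Reasoning: Put y = x in the addition formula sin(x+y) = sin(x)cos(y) + cos(x)sin(y): sin(2x) = sin(x)cos(x) + cos(x)sin(x) = 2sin(x)cos(x).
So the two sides agree for every real x for which both sides are defined.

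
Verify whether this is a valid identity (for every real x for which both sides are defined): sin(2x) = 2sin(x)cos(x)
Yes, this is an identity.

Claim: sin(2x) = 2sin(x)cos(x).
Reasoning: Put y = x in the addition formula sin(x+y) = sin(x)cos(y) + cos(x)sin(y): sin(2x) = sin(x)cos(x) + cos(x)sin(x) = 2sin(x)cos(x).
So the two sides agree for every real x for which both sides are defined.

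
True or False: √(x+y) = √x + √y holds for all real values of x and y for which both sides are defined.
False.

Claim: √(x+y) = √x + √y.
Test a specific point where both sides are defined: x = 2, y = 4.
LHS = √(x+y) ≈ 2.4495
RHS = √x + √y ≈ 3.4142
Since 2.4495 ≠ 3.4142, the equation fails at this point, so it cannot hold for all real values of x and y for which both sides are defined.
Squaring the right side gives x + 2√(xy) + y, not x + y.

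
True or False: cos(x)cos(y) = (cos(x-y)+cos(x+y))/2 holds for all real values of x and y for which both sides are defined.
Claim: cos(x)cos(y) = (cos(x-y)+cos(x+y))/2.
Reasoning: cos(x-y) = cos(x)cos(y) + sin(x)sin(y) and cos(x+y) = cos(x)cos(y) - sin(x)sin(y). Adding, cos(x-y) + cos(x+y) = 2cos(x)cos(y); divide by 2.
So the two sides agree for all real values of x and y for which both sides are defined.

Conclusion: True.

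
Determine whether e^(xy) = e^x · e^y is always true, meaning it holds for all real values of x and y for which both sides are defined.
No, this is NOT an identity.

Claim: e^(xy) = e^x · e^y.
Test a specific point where both sides are defined: x = -2, y = -2.
LHS = e^(xy) ≈ 54.5982
RHS = e^x · e^y ≈ 0.0183
Since 54.5982 ≠ 0.0183, the equation fails at this point, so it cannot hold for all real values of x and y for which both sides are defined.
e^x · e^y = e^(x+y), not e^(xy).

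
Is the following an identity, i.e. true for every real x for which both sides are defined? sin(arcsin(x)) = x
Yes, this is an identity.

Claim: sin(arcsin(x)) = x.
Reasoning: For -1 ≤ x ≤ 1 (where arcsin is defined), arcsin(x) is by definition an angle whose sine equals x. Taking the sine of that angle returns x. (Note the other order, arcsin(sin x) = x, is NOT an identity.)
So the two sides agree for every real x for which both sides are defined.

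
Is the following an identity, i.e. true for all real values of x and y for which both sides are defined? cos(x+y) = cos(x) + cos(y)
No, this is NOT an identity.

Claim: cos(x+y) = cos(x) + cos(y).
Test a specific point where both sides are defined: x = -π/3, y = -π/4.
LHS = cos(x+y) ≈ -0.2588
RHS = cos(x) + cos(y) ≈ 1.2071
Since -0.2588 ≠ 1.2071, the equation fails at this point, so it cannot hold for all real values of x and y for which both sides are defined.
The correct expansion is cos(x+y) = cos(x)cos(y) - sin(x)sin(y); cosine is not additive.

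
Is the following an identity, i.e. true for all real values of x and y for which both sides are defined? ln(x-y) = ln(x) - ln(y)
Claim: ln(x-y) = ln(x) - ln(y).
Test a specific point where both sides are defined: x = 3, y = 3/2.
LHS = ln(x-y) ≈ 0.4055
RHS = ln(x) - ln(y) ≈ 0.6931
Since 0.4055 ≠ 0.6931, the equation fails at this point, so it cannot hold for all real values of x and y for which both sides are defined.
ln(x) - ln(y) = ln(x/y), not ln(x-y).

Conclusion: No, this is NOT an identity.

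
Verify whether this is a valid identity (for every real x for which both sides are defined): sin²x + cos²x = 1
Yes, this is an identity.

Claim: sin²x + cos²x = 1.
Reasoning: The point (cos x, sin x) lies on the unit circle X² + Y² = 1, so cos²x + sin²x = 1 for every real x.
So the two sides agree for every real x for which both sides are defined.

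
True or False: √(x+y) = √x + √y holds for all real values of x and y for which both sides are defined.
False.

Claim: √(x+y) = √x + √y.
Test a specific point where both sides are defined: x = 5, y = 5.
LHS = √(x+y) ≈ 3.1623
RHS = √x + √y ≈ 4.4721
Since 3.1623 ≠ 4.4721, the equation fails at this point, so it cannot hold for all real values of x and y for which both sides are defined.
Squaring the right side gives x + 2√(xy) + y, not x + y.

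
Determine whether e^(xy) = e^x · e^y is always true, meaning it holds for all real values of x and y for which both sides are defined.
No, this is NOT an identity.

Claim: e^(xy) = e^x · e^y.
Test a specific point where both sides are defined: x = -2, y = 1.
LHS = e^(xy) ≈ 0.1353
RHS = e^x · e^y ≈ 0.3679
Since 0.1353 ≠ 0.3679, the equation fails at this point, so it cannot hold for all real values of x and y for which both sides are defined.
e^x · e^y = e^(x+y), not e^(xy).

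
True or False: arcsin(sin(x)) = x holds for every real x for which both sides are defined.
False.

Claim: arcsin(sin(x)) = x.
Test a specific point where both sides are defined: x = π.
LHS = arcsin(sin(x)) ≈ 0.0000
RHS = x ≈ 3.1416
Since 0.0000 ≠ 3.1416, the equation fails at this point, so it cannot hold for every real x for which both sides are defined.
arcsin only returns values in [-π/2, π/2], so arcsin(sin(x)) = x holds only for x in that interval, not for all real x.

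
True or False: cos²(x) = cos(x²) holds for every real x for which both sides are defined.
False.

Claim: cos²(x) = cos(x²).
Test a specific point where both sides are defined: x = π/6.
LHS = cos²(x) ≈ 0.7500
RHS = cos(x²) ≈ 0.9627
Since 0.7500 ≠ 0.9627, the equation fails at this point, so it cannot hold for every real x for which both sides are defined.
cos²(x) means (cos x)², squaring the output; cos(x²) squares the input. These are different functions.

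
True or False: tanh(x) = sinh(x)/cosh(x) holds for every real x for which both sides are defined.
True.

Claim: tanh(x) = sinh(x)/cosh(x).
Reasoning: tanh(x) is defined as sinh(x)/cosh(x) = (e^x - e^-x)/(e^x + e^-x); cosh(x) ≥ 1 is never zero, so this holds for every real x.
So the two sides agree for every real x for which both sides are defined.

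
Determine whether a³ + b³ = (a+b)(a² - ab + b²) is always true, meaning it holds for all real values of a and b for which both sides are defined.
Yes, this is an identity.

Claim: a³ + b³ = (a+b)(a² - ab + b²).
Reasoning: Expand the right side: (a+b)(a² - ab + b²) = a³ - a²b + ab² + a²b - ab² + b³ = a³ + b³ (the middle terms cancel in pairs).
So the two sides agree for all real values of a and b for which both sides are defined.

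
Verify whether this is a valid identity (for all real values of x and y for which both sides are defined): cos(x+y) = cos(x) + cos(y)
No, this is NOT an identity.

Claim: cos(x+y) = cos(x) + cos(y).
Test a specific point where both sides are defined: x = 2π/3, y = π.
LHS = cos(x+y) ≈ 0.5000
RHS = cos(x) + cos(y) ≈ -1.5000
Since 0.5000 ≠ -1.5000, the equation fails at this point, so it cannot hold for all real values of x and y for which both sides are defined.
The correct expansion is cos(x+y) = cos(x)cos(y) - sin(x)sin(y); cosine is not additive.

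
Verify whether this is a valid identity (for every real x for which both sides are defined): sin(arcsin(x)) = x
Claim: sin(arcsin(x)) = x.
Reasoning: For -1 ≤ x ≤ 1 (where arcsin is defined), arcsin(x) is by definition an angle whose sine equals x. Taking the sine of that angle returns x. (Note the other order, arcsin(sin x) = x, is NOT an identity.)
So the two sides agree for every real x for which both sides are defined.

Conclusion: Yes, this is an identity.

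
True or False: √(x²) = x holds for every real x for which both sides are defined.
False.

Claim: √(x²) = x.
Test a specific point where both sides are defined: x = -1.
LHS = √(x²) ≈ 1.0000
RHS = x ≈ -1.0000
Since 1.0000 ≠ -1.0000, the equation fails at this point, so it cannot hold for every real x for which both sides are defined.
√(x²) = |x|, which differs from x whenever x < 0 (both sides are defined for every real x).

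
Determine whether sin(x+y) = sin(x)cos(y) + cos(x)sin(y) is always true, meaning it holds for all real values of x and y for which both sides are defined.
Claim: sin(x+y) = sin(x)cos(y) + cos(x)sin(y).
Reasoning: By Euler's formula e^(i(x+y)) = e^(ix)·e^(iy) = (cos x + i·sin x)(cos y + i·sin y). The imaginary part of the left side is sin(x+y); the imaginary part of the product is sin(x)cos(y) + cos(x)sin(y).
So the two sides agree for all real values of x and y for which both sides are defined.

Conclusion: Yes, this is an identity.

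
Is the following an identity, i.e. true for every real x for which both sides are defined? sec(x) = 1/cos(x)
Claim: sec(x) = 1/cos(x).
Reasoning: sec(x) is by definition the reciprocal of cos(x), wherever cos(x) ≠ 0.
So the two sides agree for every real x for which both sides are defined.

Conclusion: Yes, this is an identity.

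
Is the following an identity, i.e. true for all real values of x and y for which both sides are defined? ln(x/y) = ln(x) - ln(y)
Yes, this is an identity.

Claim: ln(x/y) = ln(x) - ln(y).
Reasoning: Both sides are simultaneously defined only when x, y > 0. Write x = e^p, y = e^q. Then x/y = e^(p-q), so ln(x/y) = p - q = ln(x) - ln(y).
So the two sides agree for all real values of x and y for which both sides are defined.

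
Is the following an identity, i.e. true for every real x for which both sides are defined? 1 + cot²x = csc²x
Yes, this is an identity.

Claim: 1 + cot²x = csc²x.
Reasoning: Start from sin²x + cos²x = 1 and divide every term by sin²x (allowed wherever cot x and csc x are defined): 1 + cot²x = 1/sin²x = csc²x.
So the two sides agree for every real x for which both sides are defined.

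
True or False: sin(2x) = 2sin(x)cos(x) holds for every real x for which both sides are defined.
True.

Claim: sin(2x) = 2sin(x)cos(x).
Reasoning: Put y = x in the addition formula sin(x+y) = sin(x)cos(y) + cos(x)sin(y): sin(2x) = sin(x)cos(x) + cos(x)sin(x) = 2sin(x)cos(x).
So the two sides agree for every real x for which both sides are defined.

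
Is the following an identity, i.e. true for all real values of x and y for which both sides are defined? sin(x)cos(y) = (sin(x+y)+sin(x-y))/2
Claim: sin(x)cos(y) = (sin(x+y)+sin(x-y))/2.
Reasoning: sin(x+y) = sin(x)cos(y) + cos(x)sin(y) and sin(x-y) = sin(x)cos(y) - cos(x)sin(y). Adding, sin(x+y) + sin(x-y) = 2sin(x)cos(y); divide by 2.
So the two sides agree for all real values of x and y for which both sides are defined.

Conclusion: Yes, this is an identity.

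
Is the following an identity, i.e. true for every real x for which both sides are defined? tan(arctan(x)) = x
Claim: tan(arctan(x)) = x.
Reasoning: For every real x, arctan(x) is by definition the angle in (-π/2, π/2) whose tangent equals x. Taking the tangent of that angle returns x.
So the two sides agree for every real x for which both sides are defined.

Conclusion: Yes, this is an identity.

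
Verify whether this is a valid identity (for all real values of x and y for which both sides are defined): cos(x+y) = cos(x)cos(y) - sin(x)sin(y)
Claim: cos(x+y) = cos(x)cos(y) - sin(x)sin(y).
Reasoning: By Euler's formula e^(i(x+y)) = e^(ix)·e^(iy) = (cos x + i·sin x)(cos y + i·sin y). The real part of the left side is cos(x+y); the real part of the product is cos(x)cos(y) - sin(x)sin(y) (since i·i = -1).
So the two sides agree for all real values of x and y for which both sides are defined.

Conclusion: Yes, this is an identity.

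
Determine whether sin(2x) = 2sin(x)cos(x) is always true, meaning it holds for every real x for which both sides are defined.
Claim: sin(2x) = 2sin(x)cos(x).
Reasoning: Put y = x in the addition formula sin(x+y) = sin(x)cos(y) + cos(x)sin(y): sin(2x) = sin(x)cos(x) + cos(x)sin(x) = 2sin(x)cos(x).
So the two sides agree for every real x for which both sides are defined.

Conclusion: Yes, this is an identity.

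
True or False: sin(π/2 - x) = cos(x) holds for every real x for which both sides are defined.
Claim: sin(π/2 - x) = cos(x).
Reasoning: Use sin(u - v) = sin(u)cos(v) - cos(u)sin(v) with u = π/2, v = x: sin(π/2)cos(x) - cos(π/2)sin(x) = 1·cos(x) - 0·sin(x) = cos(x).
So the two sides agree for every real x for which both sides are defined.

Conclusion: True.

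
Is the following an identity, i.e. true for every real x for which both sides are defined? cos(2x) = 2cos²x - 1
Claim: cos(2x) = 2cos²x - 1.
Reasoning: cos(2x) = cos²x - sin²x. Replace sin²x by 1 - cos²x: cos²x - (1 - cos²x) = 2cos²x - 1.
So the two sides agree for every real x for which both sides are defined.

Conclusion: Yes, this is an identity.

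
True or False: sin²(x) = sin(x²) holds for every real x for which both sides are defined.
False.

Claim: sin²(x) = sin(x²).
Test a specific point where both sides are defined: x = π/4.
LHS = sin²(x) ≈ 0.5000
RHS = sin(x²) ≈ 0.5785
Since 0.5000 ≠ 0.5785, the equation fails at this point, so it cannot hold for every real x for which both sides are defined.
sin²(x) means (sin x)², squaring the output; sin(x²) squares the input. These are different functions.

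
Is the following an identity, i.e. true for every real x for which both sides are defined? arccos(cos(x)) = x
No, this is NOT an identity.

Claim: arccos(cos(x)) = x.
Test a specific point where both sides are defined: x = -π/4.
LHS = arccos(cos(x)) ≈ 0.7854
RHS = x ≈ -0.7854
Since 0.7854 ≠ -0.7854, the equation fails at this point, so it cannot hold for every real x for which both sides are defined.
arccos only returns values in [0, π], so arccos(cos(x)) = x holds only for x in that interval, not for all real x.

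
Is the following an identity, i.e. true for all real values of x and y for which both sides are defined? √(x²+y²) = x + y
No, this is NOT an identity.

Claim: √(x²+y²) = x + y.
Test a specific point where both sides are defined: x = 4, y = -2.
LHS = √(x²+y²) ≈ 4.4721
RHS = x + y ≈ 2.0000
Since 4.4721 ≠ 2.0000, the equation fails at this point, so it cannot hold for all real values of x and y for which both sides are defined.
(x+y)² = x² + 2xy + y², not x² + y², so the square root does not split this way.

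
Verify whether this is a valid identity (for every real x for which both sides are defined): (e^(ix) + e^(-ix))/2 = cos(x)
Claim: (e^(ix) + e^(-ix))/2 = cos(x).
Reasoning: By Euler's formula e^(ix) = cos(x) + i·sin(x) and e^(-ix) = cos(x) - i·sin(x). Adding cancels the sine terms: e^(ix) + e^(-ix) = 2cos(x); divide by 2.
So the two sides agree for every real x for which both sides are defined.

Conclusion: Yes, this is an identity.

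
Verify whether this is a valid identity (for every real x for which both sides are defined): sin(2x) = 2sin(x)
Claim: sin(2x) = 2sin(x).
Test a specific point where both sides are defined: x = -π/6.
LHS = sin(2x) ≈ -0.8660
RHS = 2sin(x) ≈ -1.0000
Since -0.8660 ≠ -1.0000, the equation fails at this point, so it cannot hold for every real x for which both sides are defined.
The correct double-angle formula is sin(2x) = 2sin(x)cos(x).

Conclusion: No, this is NOT an identity.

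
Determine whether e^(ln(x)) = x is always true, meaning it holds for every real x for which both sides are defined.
Yes, this is an identity.

Claim: e^(ln(x)) = x.
Reasoning: For x > 0, ln(x) is by definition the exponent p such that e^p = x. Raising e to that exponent therefore returns x: e^(ln x) = x.
So the two sides agree for every real x for which both sides are defined.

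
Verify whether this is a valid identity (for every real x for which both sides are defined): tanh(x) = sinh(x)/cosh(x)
Yes, this is an identity.

Claim: tanh(x) = sinh(x)/cosh(x).
Reasoning: tanh(x) is defined as sinh(x)/cosh(x) = (e^x - e^-x)/(e^x + e^-x); cosh(x) ≥ 1 is never zero, so this holds for every real x.
So the two sides agree for every real x for which both sides are defined.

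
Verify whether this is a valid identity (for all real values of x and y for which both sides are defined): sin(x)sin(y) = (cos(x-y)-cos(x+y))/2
Yes, this is an identity.

Claim: sin(x)sin(y) = (cos(x-y)-cos(x+y))/2.
Reasoning: cos(x-y) = cos(x)cos(y) + sin(x)sin(y) and cos(x+y) = cos(x)cos(y) - sin(x)sin(y). Subtracting, cos(x-y) - cos(x+y) = 2sin(x)sin(y); divide by 2.
So the two sides agree for all real values of x and y for which both sides are defined.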